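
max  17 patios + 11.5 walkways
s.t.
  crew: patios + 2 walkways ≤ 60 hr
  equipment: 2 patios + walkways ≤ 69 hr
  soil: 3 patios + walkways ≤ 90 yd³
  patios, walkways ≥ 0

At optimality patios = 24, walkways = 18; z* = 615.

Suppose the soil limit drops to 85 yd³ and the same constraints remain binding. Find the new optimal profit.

592.5

Check each constraint at x*: crew 60/60 (tight); equipment 66/69 (slack 3); soil 90/90 (tight).
By complementary slackness, y = 0 for the non-binding constraint.
From A_Bᵀ y = c: 1·y_crew + 3·y_soil = 17; 2·y_crew + 1·y_soil = 11.5.
→ y_crew = 3.5 and y_soil = 4.5.
Δz = y_soil·Δb = 4.5 × (-5) = -22.5, so new z* = 615 − 22.5 = 592.5.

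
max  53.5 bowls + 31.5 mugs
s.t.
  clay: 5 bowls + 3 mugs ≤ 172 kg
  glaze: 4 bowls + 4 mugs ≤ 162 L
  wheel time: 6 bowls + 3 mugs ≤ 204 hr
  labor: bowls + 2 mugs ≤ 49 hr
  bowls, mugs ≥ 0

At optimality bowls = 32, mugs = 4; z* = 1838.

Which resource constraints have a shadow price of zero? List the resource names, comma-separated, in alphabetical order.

clay: 172/172 (binding)
glaze: 144/162 (slack 18)
wheel time: 204/204 (binding)
labor: 40/49 (slack 9)
By complementary slackness, a constraint with positive slack has shadow price 0 → glaze, labor.

glaze, labor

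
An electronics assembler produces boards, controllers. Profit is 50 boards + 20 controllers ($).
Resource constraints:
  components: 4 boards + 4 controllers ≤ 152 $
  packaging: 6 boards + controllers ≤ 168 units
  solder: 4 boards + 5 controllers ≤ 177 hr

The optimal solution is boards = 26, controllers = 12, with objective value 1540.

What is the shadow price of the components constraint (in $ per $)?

3.5

Check each constraint at x*: components 152/152 (tight); packaging 168/168 (tight); solder 164/177 (slack 13).
Since solder is not tight, its dual is 0.
From A_Bᵀ y = c: 4·y_components + 6·y_packaging = 50; 4·y_components + 1·y_packaging = 20.
→ y_components = 3.5 and y_packaging = 6.
Shadow price of components = 3.5.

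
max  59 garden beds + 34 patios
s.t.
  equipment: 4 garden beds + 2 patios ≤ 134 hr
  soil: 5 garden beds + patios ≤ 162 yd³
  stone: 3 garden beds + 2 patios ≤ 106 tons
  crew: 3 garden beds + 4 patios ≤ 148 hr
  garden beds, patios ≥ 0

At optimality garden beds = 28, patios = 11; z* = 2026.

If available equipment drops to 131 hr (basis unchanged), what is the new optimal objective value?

2002

Binding: equipment and stone. Non-binding: soil (11 unused), crew (20 unused).
By complementary slackness, y = 0 for the non-binding constraints.
From A_Bᵀ y = c: 4·y_equipment + 3·y_stone = 59; 2·y_equipment + 2·y_stone = 34.
→ y_equipment = 8 and y_stone = 9.
Δz = y_equipment·Δb = 8 × (-3) = -24, so new z* = 2026 − 24 = 2002.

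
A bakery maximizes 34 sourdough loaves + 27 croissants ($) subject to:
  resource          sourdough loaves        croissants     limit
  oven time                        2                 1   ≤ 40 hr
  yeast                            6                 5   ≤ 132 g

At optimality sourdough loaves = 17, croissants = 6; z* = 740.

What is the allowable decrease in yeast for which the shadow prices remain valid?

Binding constraints: oven time, yeast. The basis is B = [[2,1],[6,5]] with det 4.
Per unit decrease in yeast, x* moves by d = (0.25, -0.5).
The basis stays optimal until croissants reaches 0; allowable decrease = 12 g.

12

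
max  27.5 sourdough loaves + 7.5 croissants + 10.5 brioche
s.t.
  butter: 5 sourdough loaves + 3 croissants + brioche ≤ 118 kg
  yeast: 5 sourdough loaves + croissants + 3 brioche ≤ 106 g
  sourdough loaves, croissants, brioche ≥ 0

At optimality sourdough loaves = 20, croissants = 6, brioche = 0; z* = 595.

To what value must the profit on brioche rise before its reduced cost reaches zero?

14.5

At the optimum: butter uses 118 of 118 (binding); yeast uses 106 of 106 (binding).
Dual feasibility on the basic columns requires 5·y_butter + 5·y_yeast = 27.5, 3·y_butter + 1·y_yeast = 7.5.
This yields shadow prices y_butter = 1, y_yeast = 4.5.
brioche enters the basis when its profit ≥ yᵀa₃ = 1·1 + 4.5·3 = 14.5.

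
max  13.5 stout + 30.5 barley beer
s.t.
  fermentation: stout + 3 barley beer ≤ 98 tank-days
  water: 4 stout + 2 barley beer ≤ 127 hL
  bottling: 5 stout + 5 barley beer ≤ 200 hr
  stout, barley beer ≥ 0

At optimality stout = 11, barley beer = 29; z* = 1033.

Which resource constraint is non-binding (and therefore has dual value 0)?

fermentation: 98/98 (binding)
water: 102/127 (slack 25)
bottling: 200/200 (binding)
By complementary slackness, a constraint with positive slack has shadow price 0 → water.

water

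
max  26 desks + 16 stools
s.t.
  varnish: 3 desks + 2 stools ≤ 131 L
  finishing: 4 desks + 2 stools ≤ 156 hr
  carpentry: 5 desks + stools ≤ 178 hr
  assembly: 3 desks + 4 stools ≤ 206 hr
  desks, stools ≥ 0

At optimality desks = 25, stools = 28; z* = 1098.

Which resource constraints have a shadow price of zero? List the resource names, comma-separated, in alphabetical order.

varnish: 131/131 (binding)
finishing: 156/156 (binding)
carpentry: 153/178 (slack 25)
assembly: 187/206 (slack 19)
By complementary slackness, a constraint with positive slack has shadow price 0 → assembly, carpentry.

assembly, carpentry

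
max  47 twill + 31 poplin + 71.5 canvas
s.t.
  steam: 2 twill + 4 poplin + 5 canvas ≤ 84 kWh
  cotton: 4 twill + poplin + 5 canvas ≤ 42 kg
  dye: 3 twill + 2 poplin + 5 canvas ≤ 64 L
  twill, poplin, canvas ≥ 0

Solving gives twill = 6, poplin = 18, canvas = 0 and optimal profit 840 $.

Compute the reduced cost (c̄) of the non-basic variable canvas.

Binding: steam and cotton. Non-binding: dye (10 unused).
By complementary slackness, y = 0 for the non-binding constraint.
From A_Bᵀ y = c: 2·y_steam + 4·y_cotton = 47; 4·y_steam + 1·y_cotton = 31.
This yields shadow prices y_steam = 5.5, y_cotton = 9.
Reduced cost of canvas: c₃ − yᵀa₃ = 71.5 − (5.5·5 + 9·5) = 71.5 − 72.5 = -1.

-1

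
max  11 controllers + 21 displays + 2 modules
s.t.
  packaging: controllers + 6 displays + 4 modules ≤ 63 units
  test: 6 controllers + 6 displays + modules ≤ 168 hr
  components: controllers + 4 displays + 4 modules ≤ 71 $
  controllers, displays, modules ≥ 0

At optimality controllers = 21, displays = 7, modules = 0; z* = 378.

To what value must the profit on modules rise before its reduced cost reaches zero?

Check each constraint at x*: packaging 63/63 (tight); test 168/168 (tight); components 49/71 (slack 22).
Since components is not tight, its dual is 0.
The binding rows give the dual system: 1·y_packaging + 6·y_test = 11 and 6·y_packaging + 6·y_test = 21.
→ y_packaging = 2 and y_test = 1.5.
modules enters the basis when its profit ≥ yᵀa₃ = 2·4 + 1.5·1 = 9.5.

9.5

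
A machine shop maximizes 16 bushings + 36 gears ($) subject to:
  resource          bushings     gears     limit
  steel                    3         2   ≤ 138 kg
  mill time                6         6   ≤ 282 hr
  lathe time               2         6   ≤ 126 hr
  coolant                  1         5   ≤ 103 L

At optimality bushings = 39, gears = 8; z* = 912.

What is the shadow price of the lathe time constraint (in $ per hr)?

5

Check each constraint at x*: steel 133/138 (slack 5); mill time 282/282 (tight); lathe time 126/126 (tight); coolant 79/103 (slack 24).
Slack constraints have shadow price 0 (complementary slackness).
The binding rows give the dual system: 6·y_mill time + 2·y_lathe time = 16 and 6·y_mill time + 6·y_lathe time = 36.
→ y_mill time = 1 and y_lathe time = 5.
Shadow price of lathe time = 5.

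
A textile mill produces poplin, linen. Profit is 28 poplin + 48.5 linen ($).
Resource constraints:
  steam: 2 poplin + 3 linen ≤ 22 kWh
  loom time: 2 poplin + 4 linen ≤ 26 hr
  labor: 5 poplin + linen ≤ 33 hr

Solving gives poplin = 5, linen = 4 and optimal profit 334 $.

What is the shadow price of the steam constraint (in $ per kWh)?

Binding: steam and loom time. Non-binding: labor (4 unused).
By complementary slackness, y = 0 for the non-binding constraint.
The binding rows give the dual system: 2·y_steam + 2·y_loom time = 28 and 3·y_steam + 4·y_loom time = 48.5.
Solving: y_steam = 7.5, y_loom time = 6.5.
Shadow price of steam = 7.5.

7.5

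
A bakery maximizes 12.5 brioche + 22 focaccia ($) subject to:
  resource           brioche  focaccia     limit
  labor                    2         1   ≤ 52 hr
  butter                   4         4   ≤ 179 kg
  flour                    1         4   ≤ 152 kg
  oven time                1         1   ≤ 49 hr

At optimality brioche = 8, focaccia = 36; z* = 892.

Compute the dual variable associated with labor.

Check each constraint at x*: labor 52/52 (tight); butter 176/179 (slack 3); flour 152/152 (tight); oven time 44/49 (slack 5).
Since butter, oven time are not tight, their duals are 0.
Dual feasibility on the basic columns requires 2·y_labor + 1·y_flour = 12.5, 1·y_labor + 4·y_flour = 22.
Solving: y_labor = 4, y_flour = 4.5.
Shadow price of labor = 4.

4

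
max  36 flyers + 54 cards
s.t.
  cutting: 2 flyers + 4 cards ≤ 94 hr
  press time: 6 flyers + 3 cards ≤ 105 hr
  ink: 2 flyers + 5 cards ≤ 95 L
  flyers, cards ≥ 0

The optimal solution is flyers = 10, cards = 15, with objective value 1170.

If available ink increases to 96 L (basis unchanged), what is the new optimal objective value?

1179

At the optimum: cutting uses 80 of 94 (slack = 14); press time uses 105 of 105 (binding); ink uses 95 of 95 (binding).
Slack constraints have shadow price 0 (complementary slackness).
The binding rows give the dual system: 6·y_press time + 2·y_ink = 36 and 3·y_press time + 5·y_ink = 54.
This yields shadow prices y_press time = 3, y_ink = 9.
Δz = y_ink·Δb = 9 × (1) = 9, so new z* = 1170 + 9 = 1179.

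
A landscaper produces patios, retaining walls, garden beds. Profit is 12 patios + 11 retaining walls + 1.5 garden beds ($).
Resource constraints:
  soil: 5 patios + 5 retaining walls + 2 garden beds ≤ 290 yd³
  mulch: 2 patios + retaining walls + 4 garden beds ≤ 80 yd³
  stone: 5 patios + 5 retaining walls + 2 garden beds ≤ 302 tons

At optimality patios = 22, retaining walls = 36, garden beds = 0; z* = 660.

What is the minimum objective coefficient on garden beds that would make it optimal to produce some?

8

At the optimum: soil uses 290 of 290 (binding); mulch uses 80 of 80 (binding); stone uses 290 of 302 (slack = 12).
Slack constraints have shadow price 0 (complementary slackness).
The binding rows give the dual system: 5·y_soil + 2·y_mulch = 12 and 5·y_soil + 1·y_mulch = 11.
→ y_soil = 2 and y_mulch = 1.
garden beds enters the basis when its profit ≥ yᵀa₃ = 2·2 + 1·4 = 8.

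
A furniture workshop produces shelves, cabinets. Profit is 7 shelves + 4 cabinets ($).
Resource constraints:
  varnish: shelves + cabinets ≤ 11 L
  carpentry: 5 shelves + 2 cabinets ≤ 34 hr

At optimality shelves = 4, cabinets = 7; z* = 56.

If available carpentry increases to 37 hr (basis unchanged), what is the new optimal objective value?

Both varnish and carpentry are binding at x*.
Dual feasibility on the basic columns requires 1·y_varnish + 5·y_carpentry = 7, 1·y_varnish + 2·y_carpentry = 4.
→ y_varnish = 2 and y_carpentry = 1.
Δz = y_carpentry·Δb = 1 × (3) = 3, so new z* = 56 + 3 = 59.

59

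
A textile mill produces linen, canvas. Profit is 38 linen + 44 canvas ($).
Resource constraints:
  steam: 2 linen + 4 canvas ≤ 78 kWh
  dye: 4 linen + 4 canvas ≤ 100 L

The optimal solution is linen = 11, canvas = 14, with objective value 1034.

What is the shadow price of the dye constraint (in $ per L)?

At the optimum: steam uses 78 of 78 (binding); dye uses 100 of 100 (binding).
From A_Bᵀ y = c: 2·y_steam + 4·y_dye = 38; 4·y_steam + 4·y_dye = 44.
Solving: y_steam = 3, y_dye = 8.
Shadow price of dye = 8.

8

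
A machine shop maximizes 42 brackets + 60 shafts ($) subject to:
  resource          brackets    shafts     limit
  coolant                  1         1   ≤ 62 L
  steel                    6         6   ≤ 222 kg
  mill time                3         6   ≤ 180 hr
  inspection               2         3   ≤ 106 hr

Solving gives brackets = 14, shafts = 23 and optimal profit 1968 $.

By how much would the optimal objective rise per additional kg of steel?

4

Check each constraint at x*: coolant 37/62 (slack 25); steel 222/222 (tight); mill time 180/180 (tight); inspection 97/106 (slack 9).
By complementary slackness, y = 0 for the non-binding constraints.
From A_Bᵀ y = c: 6·y_steel + 3·y_mill time = 42; 6·y_steel + 6·y_mill time = 60.
→ y_steel = 4 and y_mill time = 6.
Shadow price of steel = 4.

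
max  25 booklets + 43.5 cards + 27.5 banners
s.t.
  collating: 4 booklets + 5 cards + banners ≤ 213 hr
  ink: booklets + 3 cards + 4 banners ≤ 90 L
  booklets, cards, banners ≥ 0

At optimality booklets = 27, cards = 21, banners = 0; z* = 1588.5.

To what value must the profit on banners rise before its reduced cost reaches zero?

32.5

Check each constraint at x*: collating 213/213 (tight); ink 90/90 (tight).
Dual feasibility on the basic columns requires 4·y_collating + 1·y_ink = 25, 5·y_collating + 3·y_ink = 43.5.
This yields shadow prices y_collating = 4.5, y_ink = 7.
banners enters the basis when its profit ≥ yᵀa₃ = 4.5·1 + 7·4 = 32.5.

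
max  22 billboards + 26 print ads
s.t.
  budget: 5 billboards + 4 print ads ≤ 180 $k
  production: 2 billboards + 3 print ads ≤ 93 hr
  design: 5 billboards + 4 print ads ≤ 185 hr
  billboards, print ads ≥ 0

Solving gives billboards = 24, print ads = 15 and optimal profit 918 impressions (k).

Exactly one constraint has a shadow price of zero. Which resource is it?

design

budget: 180/180 (binding)
production: 93/93 (binding)
design: 180/185 (slack 5)
By complementary slackness, a constraint with positive slack has shadow price 0 → design.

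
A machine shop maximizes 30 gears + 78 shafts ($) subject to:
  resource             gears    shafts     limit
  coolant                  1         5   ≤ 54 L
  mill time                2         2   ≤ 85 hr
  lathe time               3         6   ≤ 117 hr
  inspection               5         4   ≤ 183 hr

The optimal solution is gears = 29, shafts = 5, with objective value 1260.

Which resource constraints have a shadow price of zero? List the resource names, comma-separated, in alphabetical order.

inspection, mill time

coolant: 54/54 (binding)
mill time: 68/85 (slack 17)
lathe time: 117/117 (binding)
inspection: 165/183 (slack 18)
By complementary slackness, a constraint with positive slack has shadow price 0 → inspection, mill time.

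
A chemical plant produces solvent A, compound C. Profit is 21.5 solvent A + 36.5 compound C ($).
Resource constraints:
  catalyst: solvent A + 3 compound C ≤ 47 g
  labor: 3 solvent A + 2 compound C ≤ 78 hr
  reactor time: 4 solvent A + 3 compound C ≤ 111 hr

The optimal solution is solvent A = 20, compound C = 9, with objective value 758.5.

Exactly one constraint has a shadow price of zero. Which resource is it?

reactor time

catalyst: 47/47 (binding)
labor: 78/78 (binding)
reactor time: 107/111 (slack 4)
By complementary slackness, a constraint with positive slack has shadow price 0 → reactor time.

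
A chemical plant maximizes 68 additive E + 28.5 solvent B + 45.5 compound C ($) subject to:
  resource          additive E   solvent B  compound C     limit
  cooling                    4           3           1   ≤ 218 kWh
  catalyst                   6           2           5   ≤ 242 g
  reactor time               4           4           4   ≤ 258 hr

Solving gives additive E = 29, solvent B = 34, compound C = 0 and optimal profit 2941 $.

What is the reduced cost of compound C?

-3

At the optimum: cooling uses 218 of 218 (binding); catalyst uses 242 of 242 (binding); reactor time uses 252 of 258 (slack = 6).
Slack constraints have shadow price 0 (complementary slackness).
The binding rows give the dual system: 4·y_cooling + 6·y_catalyst = 68 and 3·y_cooling + 2·y_catalyst = 28.5.
This yields shadow prices y_cooling = 3.5, y_catalyst = 9.
Reduced cost of compound C: c₃ − yᵀa₃ = 45.5 − (3.5·1 + 9·5) = 45.5 − 48.5 = -3.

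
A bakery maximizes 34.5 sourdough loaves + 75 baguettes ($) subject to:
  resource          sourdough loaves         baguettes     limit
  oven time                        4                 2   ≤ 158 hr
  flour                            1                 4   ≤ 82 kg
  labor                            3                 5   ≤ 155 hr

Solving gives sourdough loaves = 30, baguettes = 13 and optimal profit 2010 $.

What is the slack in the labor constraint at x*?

0

labor used = 3·30 + 5·13 = 155; slack = 155 − 155 = 0.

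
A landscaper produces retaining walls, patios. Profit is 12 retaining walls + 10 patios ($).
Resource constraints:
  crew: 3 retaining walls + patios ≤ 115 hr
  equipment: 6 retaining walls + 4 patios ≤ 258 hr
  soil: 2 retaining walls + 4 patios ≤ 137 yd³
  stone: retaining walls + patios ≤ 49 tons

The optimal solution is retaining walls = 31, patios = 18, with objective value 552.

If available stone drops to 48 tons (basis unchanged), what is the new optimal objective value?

Binding: equipment and stone. Non-binding: crew (4 unused), soil (3 unused).
Slack constraints have shadow price 0 (complementary slackness).
From A_Bᵀ y = c: 6·y_equipment + 1·y_stone = 12; 4·y_equipment + 1·y_stone = 10.
→ y_equipment = 1 and y_stone = 6.
Δz = y_stone·Δb = 6 × (-1) = -6, so new z* = 552 − 6 = 546.

546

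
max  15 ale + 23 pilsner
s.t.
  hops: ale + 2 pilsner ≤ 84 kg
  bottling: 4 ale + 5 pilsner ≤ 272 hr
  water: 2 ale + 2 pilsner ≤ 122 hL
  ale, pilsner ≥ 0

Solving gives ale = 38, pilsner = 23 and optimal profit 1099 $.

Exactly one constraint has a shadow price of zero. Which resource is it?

bottling

hops: 84/84 (binding)
bottling: 267/272 (slack 5)
water: 122/122 (binding)
By complementary slackness, a constraint with positive slack has shadow price 0 → bottling.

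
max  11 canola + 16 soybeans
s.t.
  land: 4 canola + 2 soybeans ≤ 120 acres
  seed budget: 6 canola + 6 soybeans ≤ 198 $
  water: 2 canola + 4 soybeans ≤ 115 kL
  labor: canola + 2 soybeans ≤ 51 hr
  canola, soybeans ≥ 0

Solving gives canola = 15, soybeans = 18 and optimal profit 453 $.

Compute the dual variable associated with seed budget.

1

Binding: seed budget and labor. Non-binding: land (24 unused), water (13 unused).
By complementary slackness, y = 0 for the non-binding constraints.
The binding rows give the dual system: 6·y_seed budget + 1·y_labor = 11 and 6·y_seed budget + 2·y_labor = 16.
This yields shadow prices y_seed budget = 1, y_labor = 5.
Shadow price of seed budget = 1.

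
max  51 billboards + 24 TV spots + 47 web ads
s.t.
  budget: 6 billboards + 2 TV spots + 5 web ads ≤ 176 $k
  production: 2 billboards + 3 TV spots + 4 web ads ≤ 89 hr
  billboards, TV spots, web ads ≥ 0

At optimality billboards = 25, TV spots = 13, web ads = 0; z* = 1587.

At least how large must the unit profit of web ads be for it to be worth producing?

At the optimum: budget uses 176 of 176 (binding); production uses 89 of 89 (binding).
The binding rows give the dual system: 6·y_budget + 2·y_production = 51 and 2·y_budget + 3·y_production = 24.
→ y_budget = 7.5 and y_production = 3.
web ads enters the basis when its profit ≥ yᵀa₃ = 7.5·5 + 3·4 = 49.5.

49.5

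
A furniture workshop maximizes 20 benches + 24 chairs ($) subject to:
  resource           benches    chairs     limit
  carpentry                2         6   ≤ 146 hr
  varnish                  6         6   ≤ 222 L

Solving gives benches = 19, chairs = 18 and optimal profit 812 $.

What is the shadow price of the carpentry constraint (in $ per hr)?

1

Check each constraint at x*: carpentry 146/146 (tight); varnish 222/222 (tight).
From A_Bᵀ y = c: 2·y_carpentry + 6·y_varnish = 20; 6·y_carpentry + 6·y_varnish = 24.
→ y_carpentry = 1 and y_varnish = 3.
Shadow price of carpentry = 1.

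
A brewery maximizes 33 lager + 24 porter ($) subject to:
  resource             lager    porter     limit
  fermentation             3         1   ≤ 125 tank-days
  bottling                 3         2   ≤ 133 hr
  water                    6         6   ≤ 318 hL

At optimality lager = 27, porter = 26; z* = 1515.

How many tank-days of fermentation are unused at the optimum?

18

fermentation used = 3·27 + 1·26 = 107; slack = 125 − 107 = 18.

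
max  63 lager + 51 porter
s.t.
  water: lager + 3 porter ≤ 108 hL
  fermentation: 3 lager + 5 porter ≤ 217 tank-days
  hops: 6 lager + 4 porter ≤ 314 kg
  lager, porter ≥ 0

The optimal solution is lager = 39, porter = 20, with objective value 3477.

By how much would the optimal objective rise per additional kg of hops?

At the optimum: water uses 99 of 108 (slack = 9); fermentation uses 217 of 217 (binding); hops uses 314 of 314 (binding).
By complementary slackness, y = 0 for the non-binding constraint.
The binding rows give the dual system: 3·y_fermentation + 6·y_hops = 63 and 5·y_fermentation + 4·y_hops = 51.
Solving: y_fermentation = 3, y_hops = 9.
Shadow price of hops = 9.

9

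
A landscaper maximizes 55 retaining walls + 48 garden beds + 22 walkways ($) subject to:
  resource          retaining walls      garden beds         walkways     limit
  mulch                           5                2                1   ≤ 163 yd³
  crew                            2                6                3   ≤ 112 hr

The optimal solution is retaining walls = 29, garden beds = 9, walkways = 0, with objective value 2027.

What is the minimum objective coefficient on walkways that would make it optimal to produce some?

Both mulch and crew are binding at x*.
Dual feasibility on the basic columns requires 5·y_mulch + 2·y_crew = 55, 2·y_mulch + 6·y_crew = 48.
This yields shadow prices y_mulch = 9, y_crew = 5.
walkways enters the basis when its profit ≥ yᵀa₃ = 9·1 + 5·3 = 24.

24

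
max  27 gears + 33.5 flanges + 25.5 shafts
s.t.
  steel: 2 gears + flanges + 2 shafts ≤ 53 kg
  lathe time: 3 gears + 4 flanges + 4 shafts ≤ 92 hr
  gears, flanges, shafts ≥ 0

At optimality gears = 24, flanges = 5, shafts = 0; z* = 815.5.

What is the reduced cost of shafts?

-9.5

Both steel and lathe time are binding at x*.
The binding rows give the dual system: 2·y_steel + 3·y_lathe time = 27 and 1·y_steel + 4·y_lathe time = 33.5.
→ y_steel = 1.5 and y_lathe time = 8.
Reduced cost of shafts: c₃ − yᵀa₃ = 25.5 − (1.5·2 + 8·4) = 25.5 − 35 = -9.5.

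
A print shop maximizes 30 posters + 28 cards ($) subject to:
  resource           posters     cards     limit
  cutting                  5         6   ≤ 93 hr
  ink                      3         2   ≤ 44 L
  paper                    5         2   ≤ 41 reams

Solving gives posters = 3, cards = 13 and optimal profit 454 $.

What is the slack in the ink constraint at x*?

ink used = 3·3 + 2·13 = 35; slack = 44 − 35 = 9.

9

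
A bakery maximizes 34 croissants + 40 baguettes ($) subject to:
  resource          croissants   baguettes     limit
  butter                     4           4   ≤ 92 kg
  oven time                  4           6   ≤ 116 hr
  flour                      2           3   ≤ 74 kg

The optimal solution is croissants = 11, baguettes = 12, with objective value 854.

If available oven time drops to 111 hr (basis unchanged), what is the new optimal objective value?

839

Binding: butter and oven time. Non-binding: flour (16 unused).
By complementary slackness, y = 0 for the non-binding constraint.
Dual feasibility on the basic columns requires 4·y_butter + 4·y_oven time = 34, 4·y_butter + 6·y_oven time = 40.
Solving: y_butter = 5.5, y_oven time = 3.
Δz = y_oven time·Δb = 3 × (-5) = -15, so new z* = 854 − 15 = 839.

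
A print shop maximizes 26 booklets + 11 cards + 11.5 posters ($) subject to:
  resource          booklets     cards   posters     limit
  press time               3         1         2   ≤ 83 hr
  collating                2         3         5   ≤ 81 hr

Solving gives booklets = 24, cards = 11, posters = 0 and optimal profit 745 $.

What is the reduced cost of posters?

-9.5

Both press time and collating are binding at x*.
The binding rows give the dual system: 3·y_press time + 2·y_collating = 26 and 1·y_press time + 3·y_collating = 11.
Solving: y_press time = 8, y_collating = 1.
Reduced cost of posters: c₃ − yᵀa₃ = 11.5 − (8·2 + 1·5) = 11.5 − 21 = -9.5.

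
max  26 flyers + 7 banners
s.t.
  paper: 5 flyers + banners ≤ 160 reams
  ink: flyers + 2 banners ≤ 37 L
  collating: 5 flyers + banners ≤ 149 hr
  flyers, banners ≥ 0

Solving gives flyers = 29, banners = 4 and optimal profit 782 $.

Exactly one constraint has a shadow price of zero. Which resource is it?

paper

paper: 149/160 (slack 11)
ink: 37/37 (binding)
collating: 149/149 (binding)
By complementary slackness, a constraint with positive slack has shadow price 0 → paper.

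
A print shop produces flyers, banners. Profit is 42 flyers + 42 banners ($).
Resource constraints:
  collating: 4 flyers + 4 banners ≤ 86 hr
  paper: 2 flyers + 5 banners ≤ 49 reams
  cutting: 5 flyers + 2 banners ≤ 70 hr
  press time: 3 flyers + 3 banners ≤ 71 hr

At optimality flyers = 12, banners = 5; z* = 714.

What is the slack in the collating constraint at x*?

18

collating used = 4·12 + 4·5 = 68; slack = 86 − 68 = 18.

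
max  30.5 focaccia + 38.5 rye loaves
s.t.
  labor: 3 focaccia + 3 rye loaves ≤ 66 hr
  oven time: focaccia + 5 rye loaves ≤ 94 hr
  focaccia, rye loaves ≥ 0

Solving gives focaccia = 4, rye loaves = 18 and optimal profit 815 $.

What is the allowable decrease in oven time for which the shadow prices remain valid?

Binding constraints: labor, oven time. The basis is B = [[3,3],[1,5]] with det 12.
Per unit decrease in oven time, x* moves by d = (0.25, -0.25).
The basis stays optimal until rye loaves reaches 0; allowable decrease = 72 hr.

72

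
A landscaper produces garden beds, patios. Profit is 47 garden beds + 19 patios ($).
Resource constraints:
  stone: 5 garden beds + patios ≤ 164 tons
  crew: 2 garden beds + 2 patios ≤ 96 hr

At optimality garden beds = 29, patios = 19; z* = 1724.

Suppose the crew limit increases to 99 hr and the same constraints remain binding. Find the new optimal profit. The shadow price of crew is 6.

1742

Δb = 3, so new z* = 1724 + (6)·(3) = 1724 + 18 = 1742.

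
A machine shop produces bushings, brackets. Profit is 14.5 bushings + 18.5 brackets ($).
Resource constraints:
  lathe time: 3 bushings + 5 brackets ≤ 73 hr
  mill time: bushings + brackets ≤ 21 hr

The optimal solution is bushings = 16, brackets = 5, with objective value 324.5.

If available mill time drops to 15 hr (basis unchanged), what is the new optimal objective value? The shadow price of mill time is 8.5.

Δb = -6, so new z* = 324.5 + (8.5)·(-6) = 324.5 − 51 = 273.5.

273.5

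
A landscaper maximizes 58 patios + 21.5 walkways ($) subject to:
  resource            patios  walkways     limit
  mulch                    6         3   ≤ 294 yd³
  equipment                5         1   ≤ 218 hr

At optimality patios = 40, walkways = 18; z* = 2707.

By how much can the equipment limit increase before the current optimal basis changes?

27

Binding constraints: mulch, equipment. The basis is B = [[6,3],[5,1]] with det -9.
Per unit increase in equipment, x* moves by d = (0.3333, -0.6667).
The basis stays optimal until walkways reaches 0; allowable increase = 27 hr.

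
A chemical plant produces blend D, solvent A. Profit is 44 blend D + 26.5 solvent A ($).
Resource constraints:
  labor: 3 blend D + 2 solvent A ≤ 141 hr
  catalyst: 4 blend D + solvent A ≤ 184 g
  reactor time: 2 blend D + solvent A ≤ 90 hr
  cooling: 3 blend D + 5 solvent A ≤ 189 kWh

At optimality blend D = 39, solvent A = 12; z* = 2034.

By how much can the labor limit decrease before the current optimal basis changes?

Binding constraints: labor, reactor time. The basis is B = [[3,2],[2,1]] with det -1.
Per unit decrease in labor, x* moves by d = (1, -2).
The basis stays optimal until solvent A reaches 0; allowable decrease = 6 hr.

6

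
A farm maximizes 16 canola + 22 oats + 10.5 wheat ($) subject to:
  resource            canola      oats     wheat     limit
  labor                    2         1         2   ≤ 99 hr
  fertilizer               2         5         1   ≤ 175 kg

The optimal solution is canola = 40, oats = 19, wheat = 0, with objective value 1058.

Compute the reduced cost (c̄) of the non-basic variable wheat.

-2

Both labor and fertilizer are binding at x*.
From A_Bᵀ y = c: 2·y_labor + 2·y_fertilizer = 16; 1·y_labor + 5·y_fertilizer = 22.
This yields shadow prices y_labor = 4.5, y_fertilizer = 3.5.
Reduced cost of wheat: c₃ − yᵀa₃ = 10.5 − (4.5·2 + 3.5·1) = 10.5 − 12.5 = -2.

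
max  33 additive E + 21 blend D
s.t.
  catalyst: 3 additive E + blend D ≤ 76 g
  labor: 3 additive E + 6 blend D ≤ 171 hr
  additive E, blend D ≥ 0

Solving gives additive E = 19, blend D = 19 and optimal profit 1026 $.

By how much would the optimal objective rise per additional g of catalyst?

9

Check each constraint at x*: catalyst 76/76 (tight); labor 171/171 (tight).
Dual feasibility on the basic columns requires 3·y_catalyst + 3·y_labor = 33, 1·y_catalyst + 6·y_labor = 21.
This yields shadow prices y_catalyst = 9, y_labor = 2.
Shadow price of catalyst = 9.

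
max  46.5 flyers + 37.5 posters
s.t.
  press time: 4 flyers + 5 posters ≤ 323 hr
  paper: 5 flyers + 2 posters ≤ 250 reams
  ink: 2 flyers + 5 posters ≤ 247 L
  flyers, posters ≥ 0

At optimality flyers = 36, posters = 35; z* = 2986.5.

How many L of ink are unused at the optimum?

0

ink used = 2·36 + 5·35 = 247; slack = 247 − 247 = 0.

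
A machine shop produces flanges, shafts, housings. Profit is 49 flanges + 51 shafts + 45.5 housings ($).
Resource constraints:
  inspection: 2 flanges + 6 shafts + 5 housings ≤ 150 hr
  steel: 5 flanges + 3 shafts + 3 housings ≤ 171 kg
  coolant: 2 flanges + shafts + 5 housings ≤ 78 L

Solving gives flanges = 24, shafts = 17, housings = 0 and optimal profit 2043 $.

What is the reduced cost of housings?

Check each constraint at x*: inspection 150/150 (tight); steel 171/171 (tight); coolant 65/78 (slack 13).
Since coolant is not tight, its dual is 0.
The binding rows give the dual system: 2·y_inspection + 5·y_steel = 49 and 6·y_inspection + 3·y_steel = 51.
Solving: y_inspection = 4.5, y_steel = 8.
Reduced cost of housings: c₃ − yᵀa₃ = 45.5 − (4.5·5 + 8·3) = 45.5 − 46.5 = -1.

-1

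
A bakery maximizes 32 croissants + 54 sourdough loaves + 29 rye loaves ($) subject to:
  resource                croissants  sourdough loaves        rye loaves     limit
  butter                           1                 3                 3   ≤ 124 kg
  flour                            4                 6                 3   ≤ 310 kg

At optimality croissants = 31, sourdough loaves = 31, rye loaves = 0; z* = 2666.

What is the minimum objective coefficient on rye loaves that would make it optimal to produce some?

At the optimum: butter uses 124 of 124 (binding); flour uses 310 of 310 (binding).
Dual feasibility on the basic columns requires 1·y_butter + 4·y_flour = 32, 3·y_butter + 6·y_flour = 54.
This yields shadow prices y_butter = 4, y_flour = 7.
rye loaves enters the basis when its profit ≥ yᵀa₃ = 4·3 + 7·3 = 33.

33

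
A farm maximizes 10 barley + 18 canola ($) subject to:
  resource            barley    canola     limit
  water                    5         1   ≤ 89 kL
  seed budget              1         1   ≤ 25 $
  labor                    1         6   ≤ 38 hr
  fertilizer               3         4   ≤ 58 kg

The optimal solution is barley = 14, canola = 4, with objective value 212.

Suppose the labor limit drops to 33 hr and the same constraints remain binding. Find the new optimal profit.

Check each constraint at x*: water 74/89 (slack 15); seed budget 18/25 (slack 7); labor 38/38 (tight); fertilizer 58/58 (tight).
By complementary slackness, y = 0 for the non-binding constraints.
Dual feasibility on the basic columns requires 1·y_labor + 3·y_fertilizer = 10, 6·y_labor + 4·y_fertilizer = 18.
This yields shadow prices y_labor = 1, y_fertilizer = 3.
Δz = y_labor·Δb = 1 × (-5) = -5, so new z* = 212 − 5 = 207.

207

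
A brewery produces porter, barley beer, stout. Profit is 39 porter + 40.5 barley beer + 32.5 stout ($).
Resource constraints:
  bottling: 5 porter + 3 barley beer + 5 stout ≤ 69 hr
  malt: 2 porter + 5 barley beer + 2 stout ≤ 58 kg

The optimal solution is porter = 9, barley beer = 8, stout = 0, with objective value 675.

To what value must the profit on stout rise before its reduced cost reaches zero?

Check each constraint at x*: bottling 69/69 (tight); malt 58/58 (tight).
From A_Bᵀ y = c: 5·y_bottling + 2·y_malt = 39; 3·y_bottling + 5·y_malt = 40.5.
→ y_bottling = 6 and y_malt = 4.5.
stout enters the basis when its profit ≥ yᵀa₃ = 6·5 + 4.5·2 = 39.

39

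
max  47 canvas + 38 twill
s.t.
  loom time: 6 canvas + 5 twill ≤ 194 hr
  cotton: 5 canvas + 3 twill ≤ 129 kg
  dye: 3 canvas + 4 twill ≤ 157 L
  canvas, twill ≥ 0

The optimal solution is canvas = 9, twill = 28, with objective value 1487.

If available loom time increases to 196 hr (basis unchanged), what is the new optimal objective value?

1501

Binding: loom time and cotton. Non-binding: dye (18 unused).
Since dye is not tight, its dual is 0.
Dual feasibility on the basic columns requires 6·y_loom time + 5·y_cotton = 47, 5·y_loom time + 3·y_cotton = 38.
This yields shadow prices y_loom time = 7, y_cotton = 1.
Δz = y_loom time·Δb = 7 × (2) = 14, so new z* = 1487 + 14 = 1501.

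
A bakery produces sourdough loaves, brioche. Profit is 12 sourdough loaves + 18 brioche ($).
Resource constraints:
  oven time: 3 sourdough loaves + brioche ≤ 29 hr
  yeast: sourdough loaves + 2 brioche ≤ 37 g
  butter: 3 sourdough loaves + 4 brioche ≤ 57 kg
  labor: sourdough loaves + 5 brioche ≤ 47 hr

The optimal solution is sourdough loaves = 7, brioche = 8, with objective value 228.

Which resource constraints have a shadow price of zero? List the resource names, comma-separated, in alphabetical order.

butter, yeast

oven time: 29/29 (binding)
yeast: 23/37 (slack 14)
butter: 53/57 (slack 4)
labor: 47/47 (binding)
By complementary slackness, a constraint with positive slack has shadow price 0 → butter, yeast.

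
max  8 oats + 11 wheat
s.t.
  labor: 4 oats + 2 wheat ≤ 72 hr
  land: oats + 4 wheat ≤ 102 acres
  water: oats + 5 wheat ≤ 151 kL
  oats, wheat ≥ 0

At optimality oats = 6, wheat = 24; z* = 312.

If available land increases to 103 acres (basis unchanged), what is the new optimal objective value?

314

At the optimum: labor uses 72 of 72 (binding); land uses 102 of 102 (binding); water uses 126 of 151 (slack = 25).
By complementary slackness, y = 0 for the non-binding constraint.
Dual feasibility on the basic columns requires 4·y_labor + 1·y_land = 8, 2·y_labor + 4·y_land = 11.
This yields shadow prices y_labor = 1.5, y_land = 2.
Δz = y_land·Δb = 2 × (1) = 2, so new z* = 312 + 2 = 314.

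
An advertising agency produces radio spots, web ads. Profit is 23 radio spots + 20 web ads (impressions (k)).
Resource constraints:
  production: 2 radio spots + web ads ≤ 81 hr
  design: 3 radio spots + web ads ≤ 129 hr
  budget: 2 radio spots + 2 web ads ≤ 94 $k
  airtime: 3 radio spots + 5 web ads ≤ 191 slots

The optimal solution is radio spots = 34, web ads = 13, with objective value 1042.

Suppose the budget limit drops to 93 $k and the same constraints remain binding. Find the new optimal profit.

1033.5

Check each constraint at x*: production 81/81 (tight); design 115/129 (slack 14); budget 94/94 (tight); airtime 167/191 (slack 24).
Since design, airtime are not tight, their duals are 0.
The binding rows give the dual system: 2·y_production + 2·y_budget = 23 and 1·y_production + 2·y_budget = 20.
This yields shadow prices y_production = 3, y_budget = 8.5.
Δz = y_budget·Δb = 8.5 × (-1) = -8.5, so new z* = 1042 − 8.5 = 1033.5.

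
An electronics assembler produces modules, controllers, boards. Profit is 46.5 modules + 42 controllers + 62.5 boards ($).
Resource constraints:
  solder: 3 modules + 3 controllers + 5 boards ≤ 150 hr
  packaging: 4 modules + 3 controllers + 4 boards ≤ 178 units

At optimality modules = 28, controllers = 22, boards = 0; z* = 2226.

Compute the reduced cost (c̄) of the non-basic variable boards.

-3

At the optimum: solder uses 150 of 150 (binding); packaging uses 178 of 178 (binding).
Dual feasibility on the basic columns requires 3·y_solder + 4·y_packaging = 46.5, 3·y_solder + 3·y_packaging = 42.
This yields shadow prices y_solder = 9.5, y_packaging = 4.5.
Reduced cost of boards: c₃ − yᵀa₃ = 62.5 − (9.5·5 + 4.5·4) = 62.5 − 65.5 = -3.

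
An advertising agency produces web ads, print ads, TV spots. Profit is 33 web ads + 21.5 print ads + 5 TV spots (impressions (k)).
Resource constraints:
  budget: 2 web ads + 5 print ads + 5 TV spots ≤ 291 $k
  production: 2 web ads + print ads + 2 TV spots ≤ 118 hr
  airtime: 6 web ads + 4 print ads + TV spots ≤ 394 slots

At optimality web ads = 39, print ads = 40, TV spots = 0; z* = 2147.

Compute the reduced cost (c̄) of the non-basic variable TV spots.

-3

Check each constraint at x*: budget 278/291 (slack 13); production 118/118 (tight); airtime 394/394 (tight).
Since budget is not tight, its dual is 0.
Dual feasibility on the basic columns requires 2·y_production + 6·y_airtime = 33, 1·y_production + 4·y_airtime = 21.5.
Solving: y_production = 1.5, y_airtime = 5.
Reduced cost of TV spots: c₃ − yᵀa₃ = 5 − (1.5·2 + 5·1) = 5 − 8 = -3.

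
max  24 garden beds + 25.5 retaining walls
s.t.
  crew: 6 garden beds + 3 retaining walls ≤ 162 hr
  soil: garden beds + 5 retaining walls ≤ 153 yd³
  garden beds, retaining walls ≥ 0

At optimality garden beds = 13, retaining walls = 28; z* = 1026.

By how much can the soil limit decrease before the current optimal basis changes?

126

Binding constraints: crew, soil. The basis is B = [[6,3],[1,5]] with det 27.
Per unit decrease in soil, x* moves by d = (0.1111, -0.2222).
The basis stays optimal until retaining walls reaches 0; allowable decrease = 126 yd³.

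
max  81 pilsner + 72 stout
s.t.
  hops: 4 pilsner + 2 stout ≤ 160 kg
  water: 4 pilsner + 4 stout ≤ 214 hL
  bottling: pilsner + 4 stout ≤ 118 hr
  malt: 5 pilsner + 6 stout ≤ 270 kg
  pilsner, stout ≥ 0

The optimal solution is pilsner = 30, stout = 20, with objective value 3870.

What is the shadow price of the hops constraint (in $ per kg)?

At the optimum: hops uses 160 of 160 (binding); water uses 200 of 214 (slack = 14); bottling uses 110 of 118 (slack = 8); malt uses 270 of 270 (binding).
By complementary slackness, y = 0 for the non-binding constraints.
Dual feasibility on the basic columns requires 4·y_hops + 5·y_malt = 81, 2·y_hops + 6·y_malt = 72.
Solving: y_hops = 9, y_malt = 9.
Shadow price of hops = 9.

9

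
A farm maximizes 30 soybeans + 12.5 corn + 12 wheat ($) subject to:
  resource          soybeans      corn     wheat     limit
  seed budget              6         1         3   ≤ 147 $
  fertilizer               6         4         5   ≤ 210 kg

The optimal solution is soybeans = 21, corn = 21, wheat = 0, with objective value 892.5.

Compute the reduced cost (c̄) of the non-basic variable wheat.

At the optimum: seed budget uses 147 of 147 (binding); fertilizer uses 210 of 210 (binding).
From A_Bᵀ y = c: 6·y_seed budget + 6·y_fertilizer = 30; 1·y_seed budget + 4·y_fertilizer = 12.5.
This yields shadow prices y_seed budget = 2.5, y_fertilizer = 2.5.
Reduced cost of wheat: c₃ − yᵀa₃ = 12 − (2.5·3 + 2.5·5) = 12 − 20 = -8.

-8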